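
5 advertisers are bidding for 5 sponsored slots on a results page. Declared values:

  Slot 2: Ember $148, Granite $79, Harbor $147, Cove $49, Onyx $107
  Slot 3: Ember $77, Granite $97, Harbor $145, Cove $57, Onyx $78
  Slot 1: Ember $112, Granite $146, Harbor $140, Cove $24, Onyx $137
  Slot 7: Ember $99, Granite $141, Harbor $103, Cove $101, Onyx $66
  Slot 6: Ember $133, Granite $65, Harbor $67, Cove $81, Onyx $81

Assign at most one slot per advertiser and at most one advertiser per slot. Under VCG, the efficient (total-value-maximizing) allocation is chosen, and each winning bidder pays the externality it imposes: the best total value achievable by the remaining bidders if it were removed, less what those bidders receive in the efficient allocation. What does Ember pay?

Ember pays $2.

Efficient allocation: Ember→Slot 2 ($148), Granite→Slot 7 ($141), Harbor→Slot 3 ($145), Cove→Slot 6 ($81), Onyx→Slot 1 ($137); total welfare W = $652.
Ember receives Slot 2 at value $148, so the others get W − 148 = $504.
Without Ember: best allocation of the remaining 4 bidders over all 5 slots is Granite→Slot 7 ($141), Harbor→Slot 2 ($147), Cove→Slot 6 ($81), Onyx→Slot 1 ($137), total $506.
VCG payment = (others' best without Ember) − (others' welfare with Ember) = 506 − 504 = $2.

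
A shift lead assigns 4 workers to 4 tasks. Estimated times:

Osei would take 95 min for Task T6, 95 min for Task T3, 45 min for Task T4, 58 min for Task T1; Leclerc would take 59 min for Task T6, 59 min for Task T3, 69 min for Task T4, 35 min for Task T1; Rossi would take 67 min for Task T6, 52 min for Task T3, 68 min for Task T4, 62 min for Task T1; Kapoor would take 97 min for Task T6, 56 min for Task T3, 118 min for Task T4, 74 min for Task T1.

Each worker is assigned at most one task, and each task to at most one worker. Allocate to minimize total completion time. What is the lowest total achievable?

Optimal: Osei→Task T4 (45 min), Leclerc→Task T1 (35 min), Rossi→Task T6 (67 min), Kapoor→Task T3 (56 min) — total 45+35+67+56 = 203 min.
Next-best assignment: Osei→Task T4, Leclerc→Task T6, Rossi→Task T1, Kapoor→Task T3 = 222 min.
Checked against all permutations: 203 min is optimal.

Min total: 203 min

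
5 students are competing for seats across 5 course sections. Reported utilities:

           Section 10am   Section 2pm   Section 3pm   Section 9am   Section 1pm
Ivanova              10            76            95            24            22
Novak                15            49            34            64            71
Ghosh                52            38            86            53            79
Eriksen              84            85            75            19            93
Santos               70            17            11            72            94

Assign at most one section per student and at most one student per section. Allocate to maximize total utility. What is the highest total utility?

Maximum total: 404 points

This is the linear assignment problem.
Optimal: Ivanova→Section 2pm (76 points), Novak→Section 9am (64 points), Ghosh→Section 3pm (86 points), Eriksen→Section 10am (84 points), Santos→Section 1pm (94 points) — total 76+64+86+84+94 = 404 points.
Row-greedy (each student in turn takes its best remaining section) gives 374 points, worse by 30.
Swapping Eriksen↔Ghosh (Eriksen→Section 3pm 75 points, Ghosh→Section 10am 52 points) loses 43.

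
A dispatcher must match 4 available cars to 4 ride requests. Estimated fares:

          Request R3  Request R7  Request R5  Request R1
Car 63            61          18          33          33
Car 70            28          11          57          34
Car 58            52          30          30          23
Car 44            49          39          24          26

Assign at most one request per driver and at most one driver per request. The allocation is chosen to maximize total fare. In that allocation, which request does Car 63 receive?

Optimal: Car 63→Request R1 ($33), Car 70→Request R5 ($57), Car 58→Request R3 ($52), Car 44→Request R7 ($39) — total 33+57+52+39 = $181.
Max-entry greedy (repeatedly take the single best remaining cell) gives $180, worse by 1.
Next-best assignment: Car 63→Request R3, Car 70→Request R5, Car 58→Request R1, Car 44→Request R7 = $180.
Car 63's own top request is Request R3 ($61), but forcing Car 63→Request R3 and reassigning the rest optimally gives only $180 — worse by 1.

Car 63 receives Request R1.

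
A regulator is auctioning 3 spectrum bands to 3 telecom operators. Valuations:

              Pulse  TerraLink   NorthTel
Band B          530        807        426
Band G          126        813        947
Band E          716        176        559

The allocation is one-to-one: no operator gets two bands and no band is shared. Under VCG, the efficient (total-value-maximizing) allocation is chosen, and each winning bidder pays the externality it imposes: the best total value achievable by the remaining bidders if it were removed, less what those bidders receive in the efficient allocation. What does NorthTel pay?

NorthTel pays $6M.

Efficient allocation: Pulse→Band E ($716M), TerraLink→Band B ($807M), NorthTel→Band G ($947M); total welfare W = $2470M.
NorthTel receives Band G at value $947M, so the others get W − 947 = $1523M.
Without NorthTel: best allocation of the remaining 2 bidders over all 3 bands is Pulse→Band E ($716M), TerraLink→Band G ($813M), total $1529M.
VCG payment = (others' best without NorthTel) − (others' welfare with NorthTel) = 1529 − 1523 = $6M.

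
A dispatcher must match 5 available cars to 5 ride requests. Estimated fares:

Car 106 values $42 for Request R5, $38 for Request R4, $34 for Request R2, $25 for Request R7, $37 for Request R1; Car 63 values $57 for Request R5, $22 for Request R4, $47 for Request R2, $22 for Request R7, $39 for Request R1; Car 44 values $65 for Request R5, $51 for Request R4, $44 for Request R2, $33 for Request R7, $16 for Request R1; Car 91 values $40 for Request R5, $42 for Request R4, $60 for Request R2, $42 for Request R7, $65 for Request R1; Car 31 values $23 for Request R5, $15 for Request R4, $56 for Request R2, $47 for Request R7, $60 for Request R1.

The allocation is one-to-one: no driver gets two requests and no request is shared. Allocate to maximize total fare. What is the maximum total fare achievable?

Optimal: Car 106→Request R4 ($38), Car 63→Request R2 ($47), Car 44→Request R5 ($65), Car 91→Request R1 ($65), Car 31→Request R7 ($47) — total 38+47+65+65+47 = $262.
Swapping Car 31↔Car 44 (Car 31→Request R5 $23, Car 44→Request R7 $33) loses 56.

Maximum total: $262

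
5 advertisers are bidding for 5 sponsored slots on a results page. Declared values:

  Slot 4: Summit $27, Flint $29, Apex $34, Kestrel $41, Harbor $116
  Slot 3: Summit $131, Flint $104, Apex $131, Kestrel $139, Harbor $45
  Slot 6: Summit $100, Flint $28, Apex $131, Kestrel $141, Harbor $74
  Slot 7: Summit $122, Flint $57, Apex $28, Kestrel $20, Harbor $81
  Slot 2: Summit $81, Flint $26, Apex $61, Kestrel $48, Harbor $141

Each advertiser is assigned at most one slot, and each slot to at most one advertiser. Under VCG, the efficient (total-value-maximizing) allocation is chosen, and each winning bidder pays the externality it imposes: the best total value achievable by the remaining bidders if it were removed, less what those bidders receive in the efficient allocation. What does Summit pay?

Summit pays $28.

Efficient allocation: Summit→Slot 7 ($122), Flint→Slot 4 ($29), Apex→Slot 3 ($131), Kestrel→Slot 6 ($141), Harbor→Slot 2 ($141); total welfare W = $564.
Summit receives Slot 7 at value $122, so the others get W − 122 = $442.
Without Summit: best allocation of the remaining 4 bidders over all 5 slots is Flint→Slot 7 ($57), Apex→Slot 3 ($131), Kestrel→Slot 6 ($141), Harbor→Slot 2 ($141), total $470.
VCG payment = (others' best without Summit) − (others' welfare with Summit) = 470 − 442 = $28.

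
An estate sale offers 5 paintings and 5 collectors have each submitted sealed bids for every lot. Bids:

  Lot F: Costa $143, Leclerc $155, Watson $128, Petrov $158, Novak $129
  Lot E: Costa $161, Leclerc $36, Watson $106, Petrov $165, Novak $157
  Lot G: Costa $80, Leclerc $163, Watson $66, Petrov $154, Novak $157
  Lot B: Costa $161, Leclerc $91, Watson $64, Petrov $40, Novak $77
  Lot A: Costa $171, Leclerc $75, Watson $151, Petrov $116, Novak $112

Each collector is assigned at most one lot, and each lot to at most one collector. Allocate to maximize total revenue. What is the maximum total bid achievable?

Maximum total: $790

This is a one-to-one assignment (maximum-weight bipartite matching).
Optimal: Costa→Lot B ($161), Leclerc→Lot G ($163), Watson→Lot A ($151), Petrov→Lot F ($158), Novak→Lot E ($157) — total 161+163+151+158+157 = $790.
Column-greedy (each lot in turn goes to its best remaining collector) gives $710, worse by 80.
Swapping Costa↔Petrov (Costa→Lot F $143, Petrov→Lot B $40) loses 136.
Every other assignment is strictly worse.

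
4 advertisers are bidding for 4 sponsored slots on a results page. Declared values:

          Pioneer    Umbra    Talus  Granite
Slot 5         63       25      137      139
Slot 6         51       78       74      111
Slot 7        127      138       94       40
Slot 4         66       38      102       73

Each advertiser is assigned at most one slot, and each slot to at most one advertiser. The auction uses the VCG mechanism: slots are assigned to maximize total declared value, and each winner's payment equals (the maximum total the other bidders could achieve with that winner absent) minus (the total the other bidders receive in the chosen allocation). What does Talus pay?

Efficient allocation: Pioneer→Slot 4 ($66), Umbra→Slot 7 ($138), Talus→Slot 5 ($137), Granite→Slot 6 ($111); total welfare W = $452.
Talus receives Slot 5 at value $137, so the others get W − 137 = $315.
Without Talus: best allocation of the remaining 3 bidders over all 4 slots is Pioneer→Slot 7 ($127), Umbra→Slot 6 ($78), Granite→Slot 5 ($139), total $344.
VCG payment = (others' best without Talus) − (others' welfare with Talus) = 344 − 315 = $29.

Talus pays $29.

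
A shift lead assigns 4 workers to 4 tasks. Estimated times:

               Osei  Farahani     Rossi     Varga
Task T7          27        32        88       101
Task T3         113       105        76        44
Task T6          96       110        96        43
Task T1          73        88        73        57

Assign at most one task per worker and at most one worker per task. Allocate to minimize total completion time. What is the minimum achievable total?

This is a one-to-one assignment (minimum-cost bipartite matching).
Optimal: Osei→Task T1 (73 min), Farahani→Task T7 (32 min), Rossi→Task T3 (76 min), Varga→Task T6 (43 min) — total 73+32+76+43 = 224 min.
Column-greedy (each task in turn goes to its cheapest remaining worker) gives 255 min, worse by 31.
Next-best assignment: Osei→Task T7, Farahani→Task T1, Rossi→Task T3, Varga→Task T6 = 234 min.
Swapping Farahani↔Varga (Farahani→Task T6 110 min, Varga→Task T7 101 min) adds 136.

Minimum total: 224 min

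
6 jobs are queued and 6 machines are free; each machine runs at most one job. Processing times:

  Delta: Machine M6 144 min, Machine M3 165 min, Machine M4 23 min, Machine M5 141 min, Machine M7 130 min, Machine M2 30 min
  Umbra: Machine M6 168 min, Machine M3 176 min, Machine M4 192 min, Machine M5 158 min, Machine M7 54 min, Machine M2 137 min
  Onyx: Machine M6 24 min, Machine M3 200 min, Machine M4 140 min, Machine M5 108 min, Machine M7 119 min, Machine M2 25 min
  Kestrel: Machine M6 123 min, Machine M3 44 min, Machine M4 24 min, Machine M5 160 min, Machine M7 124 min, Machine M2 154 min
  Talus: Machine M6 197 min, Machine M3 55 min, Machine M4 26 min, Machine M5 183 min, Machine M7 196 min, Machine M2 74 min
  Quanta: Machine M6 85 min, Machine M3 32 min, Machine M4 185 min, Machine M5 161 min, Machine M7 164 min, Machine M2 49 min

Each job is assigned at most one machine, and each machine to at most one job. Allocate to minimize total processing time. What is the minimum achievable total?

Minimum total: 326 min

This is the linear assignment problem.
Optimal: Delta→Machine M2 (30 min), Umbra→Machine M7 (54 min), Onyx→Machine M6 (24 min), Kestrel→Machine M5 (160 min), Talus→Machine M4 (26 min), Quanta→Machine M3 (32 min) — total 30+54+24+160+26+32 = 326 min.
Swapping Umbra↔Kestrel (Umbra→Machine M5 158 min, Kestrel→Machine M7 124 min) adds 68.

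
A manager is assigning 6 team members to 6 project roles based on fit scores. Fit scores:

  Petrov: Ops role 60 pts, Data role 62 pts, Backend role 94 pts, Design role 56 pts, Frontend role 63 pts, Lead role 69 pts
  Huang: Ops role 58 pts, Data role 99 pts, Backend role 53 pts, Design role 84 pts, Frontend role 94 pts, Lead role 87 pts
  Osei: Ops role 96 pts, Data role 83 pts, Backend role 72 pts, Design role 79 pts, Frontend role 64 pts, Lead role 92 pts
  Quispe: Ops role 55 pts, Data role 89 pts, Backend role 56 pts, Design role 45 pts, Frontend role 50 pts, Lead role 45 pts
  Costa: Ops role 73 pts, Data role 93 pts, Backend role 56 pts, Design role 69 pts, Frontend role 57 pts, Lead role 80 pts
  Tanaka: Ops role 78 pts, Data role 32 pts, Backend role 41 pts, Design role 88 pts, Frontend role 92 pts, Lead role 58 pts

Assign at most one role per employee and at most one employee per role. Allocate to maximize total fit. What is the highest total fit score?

This is the linear assignment problem.
Optimal: Petrov→Backend role (94 pts), Huang→Frontend role (94 pts), Osei→Ops role (96 pts), Quispe→Data role (89 pts), Costa→Lead role (80 pts), Tanaka→Design role (88 pts) — total 94+94+96+89+80+88 = 541 pts.
Max-entry greedy (repeatedly take the single best remaining cell) gives 506 pts, worse by 35.
Next-best assignment: Petrov→Backend role, Huang→Design role, Osei→Ops role, Quispe→Data role, Costa→Lead role, Tanaka→Frontend role = 535 pts.
Checked against all permutations: 541 pts is optimal.

Max total: 541 pts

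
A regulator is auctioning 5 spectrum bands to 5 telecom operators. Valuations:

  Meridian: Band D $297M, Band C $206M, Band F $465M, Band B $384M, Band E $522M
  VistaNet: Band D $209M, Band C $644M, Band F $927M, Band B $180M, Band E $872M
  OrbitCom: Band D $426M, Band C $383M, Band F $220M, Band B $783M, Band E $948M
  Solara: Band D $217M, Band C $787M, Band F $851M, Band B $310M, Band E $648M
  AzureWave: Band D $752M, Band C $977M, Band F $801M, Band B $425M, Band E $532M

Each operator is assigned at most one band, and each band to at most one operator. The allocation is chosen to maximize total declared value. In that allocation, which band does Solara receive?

Optimal: Meridian→Band B ($384M), VistaNet→Band F ($927M), OrbitCom→Band E ($948M), Solara→Band C ($787M), AzureWave→Band D ($752M) — total 384+927+948+787+752 = $3798M.
Row-greedy (each operator in turn takes its best remaining band) gives $3771M, worse by 27.
Next-best assignment: Meridian→Band D, VistaNet→Band E, OrbitCom→Band B, Solara→Band F, AzureWave→Band C = $3780M.
Solara's own top band is Band F ($851M), but forcing Solara→Band F and reassigning the rest optimally gives only $3780M — worse by 18.

Solara receives Band C.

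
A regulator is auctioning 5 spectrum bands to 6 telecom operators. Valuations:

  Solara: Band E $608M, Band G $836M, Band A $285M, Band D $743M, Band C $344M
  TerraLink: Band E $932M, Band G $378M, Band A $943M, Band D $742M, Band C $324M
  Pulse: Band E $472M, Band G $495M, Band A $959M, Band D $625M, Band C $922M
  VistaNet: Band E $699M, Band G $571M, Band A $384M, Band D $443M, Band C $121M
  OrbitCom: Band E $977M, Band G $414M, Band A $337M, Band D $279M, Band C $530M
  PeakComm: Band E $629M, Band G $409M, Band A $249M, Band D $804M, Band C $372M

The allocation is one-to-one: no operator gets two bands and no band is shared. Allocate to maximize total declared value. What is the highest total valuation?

Max total: $4482M

Optimal: OrbitCom→Band E ($977M), Solara→Band G ($836M), TerraLink→Band A ($943M), PeakComm→Band D ($804M), Pulse→Band C ($922M) — total 977+836+943+804+922 = $4482M.
Row-greedy (each operator in turn takes its best remaining band) gives $3679M, worse by 803.
Swapping PeakComm↔Pulse (PeakComm→Band C $372M, Pulse→Band D $625M) loses 729.
Checked against all permutations: $4482M is optimal.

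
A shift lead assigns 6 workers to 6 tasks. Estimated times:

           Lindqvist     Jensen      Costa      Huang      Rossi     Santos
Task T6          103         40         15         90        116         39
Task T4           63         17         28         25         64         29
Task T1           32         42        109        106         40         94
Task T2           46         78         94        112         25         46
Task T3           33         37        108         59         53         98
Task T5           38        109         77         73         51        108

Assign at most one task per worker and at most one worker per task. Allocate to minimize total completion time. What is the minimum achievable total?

Optimal: Lindqvist→Task T5 (38 min), Jensen→Task T3 (37 min), Costa→Task T6 (15 min), Huang→Task T4 (25 min), Rossi→Task T1 (40 min), Santos→Task T2 (46 min) — total 38+37+15+25+40+46 = 201 min.
Min-entry greedy (repeatedly take the single cheapest remaining cell) gives 256 min, worse by 55.

Min total: 201 min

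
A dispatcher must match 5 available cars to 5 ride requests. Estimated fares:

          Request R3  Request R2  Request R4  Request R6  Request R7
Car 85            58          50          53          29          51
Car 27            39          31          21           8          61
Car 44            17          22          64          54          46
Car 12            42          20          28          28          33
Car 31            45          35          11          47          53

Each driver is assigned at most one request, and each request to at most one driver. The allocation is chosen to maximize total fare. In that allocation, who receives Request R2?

Optimal: Car 85→Request R2 ($50), Car 27→Request R7 ($61), Car 44→Request R4 ($64), Car 12→Request R3 ($42), Car 31→Request R6 ($47) — total 50+61+64+42+47 = $264.
Next-best assignment: Car 85→Request R3, Car 27→Request R7, Car 44→Request R4, Car 12→Request R2, Car 31→Request R6 = $250.
Swapping Car 44↔Car 12 (Car 44→Request R3 $17, Car 12→Request R4 $28) loses 61.
Car 85's own top request is Request R3 ($58), but forcing Car 85→Request R3 and reassigning the rest optimally gives only $250 — worse by 14.

Car 85 receives Request R2.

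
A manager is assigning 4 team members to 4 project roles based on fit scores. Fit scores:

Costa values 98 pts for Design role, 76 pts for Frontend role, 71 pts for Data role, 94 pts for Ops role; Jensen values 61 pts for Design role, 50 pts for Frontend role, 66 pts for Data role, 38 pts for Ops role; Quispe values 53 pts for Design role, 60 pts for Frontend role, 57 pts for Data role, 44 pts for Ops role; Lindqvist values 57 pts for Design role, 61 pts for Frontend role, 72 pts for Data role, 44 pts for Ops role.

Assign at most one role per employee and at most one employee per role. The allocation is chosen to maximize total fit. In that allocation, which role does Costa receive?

Costa receives Ops role.

Treat this as an assignment problem: match each employee to one role.
Optimal: Costa→Ops role (94 pts), Jensen→Design role (61 pts), Quispe→Frontend role (60 pts), Lindqvist→Data role (72 pts) — total 94+61+60+72 = 287 pts.
Column-greedy (each role in turn goes to its best remaining employee) gives 269 pts, worse by 18.
Every other assignment is strictly worse.
Costa's own top role is Design role (98 pts), but forcing Costa→Design role and reassigning the rest optimally gives only 269 pts — worse by 18.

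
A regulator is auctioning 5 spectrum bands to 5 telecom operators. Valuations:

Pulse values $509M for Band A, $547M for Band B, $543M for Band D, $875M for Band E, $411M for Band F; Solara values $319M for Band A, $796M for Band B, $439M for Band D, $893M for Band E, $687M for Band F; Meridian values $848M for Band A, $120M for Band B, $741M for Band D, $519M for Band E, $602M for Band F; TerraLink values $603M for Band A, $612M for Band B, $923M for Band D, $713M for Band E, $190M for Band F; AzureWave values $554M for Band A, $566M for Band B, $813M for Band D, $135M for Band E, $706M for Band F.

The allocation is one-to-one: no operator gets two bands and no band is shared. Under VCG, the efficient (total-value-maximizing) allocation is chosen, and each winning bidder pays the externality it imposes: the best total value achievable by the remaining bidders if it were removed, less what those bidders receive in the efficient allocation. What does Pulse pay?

Pulse pays $97M.

Efficient allocation: Pulse→Band E ($875M), Solara→Band B ($796M), Meridian→Band A ($848M), TerraLink→Band D ($923M), AzureWave→Band F ($706M); total welfare W = $4148M.
Pulse receives Band E at value $875M, so the others get W − 875 = $3273M.
Without Pulse: best allocation of the remaining 4 bidders over all 5 bands is Solara→Band E ($893M), Meridian→Band A ($848M), TerraLink→Band D ($923M), AzureWave→Band F ($706M), total $3370M.
VCG payment = (others' best without Pulse) − (others' welfare with Pulse) = 3370 − 3273 = $97M.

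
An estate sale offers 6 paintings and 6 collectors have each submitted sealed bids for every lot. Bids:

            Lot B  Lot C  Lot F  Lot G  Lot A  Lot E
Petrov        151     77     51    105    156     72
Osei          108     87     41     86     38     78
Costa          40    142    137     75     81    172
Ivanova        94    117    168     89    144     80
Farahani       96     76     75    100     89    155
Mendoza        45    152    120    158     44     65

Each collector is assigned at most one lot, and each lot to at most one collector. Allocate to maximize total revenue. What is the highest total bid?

Max total: $887

Optimal: Petrov→Lot A ($156), Osei→Lot B ($108), Costa→Lot C ($142), Ivanova→Lot F ($168), Farahani→Lot E ($155), Mendoza→Lot G ($158) — total 156+108+142+168+155+158 = $887.
Max-entry greedy (repeatedly take the single best remaining cell) gives $838, worse by 49.
Next-best assignment: Petrov→Lot A, Osei→Lot B, Costa→Lot E, Ivanova→Lot F, Farahani→Lot G, Mendoza→Lot C = $856.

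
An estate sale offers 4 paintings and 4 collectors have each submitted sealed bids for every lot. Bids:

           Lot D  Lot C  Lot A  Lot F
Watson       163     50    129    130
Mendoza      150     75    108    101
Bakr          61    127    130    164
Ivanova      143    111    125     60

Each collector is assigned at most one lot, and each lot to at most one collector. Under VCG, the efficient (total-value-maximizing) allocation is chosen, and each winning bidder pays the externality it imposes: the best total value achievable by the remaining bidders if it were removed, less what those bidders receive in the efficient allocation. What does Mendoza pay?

Mendoza pays $48.

Efficient allocation: Watson→Lot A ($129), Mendoza→Lot D ($150), Bakr→Lot F ($164), Ivanova→Lot C ($111); total welfare W = $554.
Mendoza receives Lot D at value $150, so the others get W − 150 = $404.
Without Mendoza: best allocation of the remaining 3 bidders over all 4 lots is Watson→Lot D ($163), Bakr→Lot F ($164), Ivanova→Lot A ($125), total $452.
VCG payment = (others' best without Mendoza) − (others' welfare with Mendoza) = 452 − 404 = $48.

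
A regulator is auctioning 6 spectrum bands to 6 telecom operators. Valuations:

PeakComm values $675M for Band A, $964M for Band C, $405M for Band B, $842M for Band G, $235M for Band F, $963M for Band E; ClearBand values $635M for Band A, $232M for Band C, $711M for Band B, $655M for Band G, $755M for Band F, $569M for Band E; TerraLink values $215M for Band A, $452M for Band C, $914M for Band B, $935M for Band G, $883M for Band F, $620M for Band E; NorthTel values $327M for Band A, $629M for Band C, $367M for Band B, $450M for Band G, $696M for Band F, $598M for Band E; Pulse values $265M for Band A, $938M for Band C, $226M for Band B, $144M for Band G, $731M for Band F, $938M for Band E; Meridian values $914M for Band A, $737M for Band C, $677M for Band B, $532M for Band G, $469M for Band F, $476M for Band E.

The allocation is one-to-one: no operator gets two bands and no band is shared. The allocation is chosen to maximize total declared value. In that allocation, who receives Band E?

Optimal: PeakComm→Band C ($964M), ClearBand→Band B ($711M), TerraLink→Band G ($935M), NorthTel→Band F ($696M), Pulse→Band E ($938M), Meridian→Band A ($914M) — total 964+711+935+696+938+914 = $5158M.
Max-entry greedy (repeatedly take the single best remaining cell) gives $4873M, worse by 285.
Next-best assignment: PeakComm→Band E, ClearBand→Band B, TerraLink→Band G, NorthTel→Band F, Pulse→Band C, Meridian→Band A = $5157M.
Pulse's own top band is Band C ($938M), but forcing Pulse→Band C and reassigning the rest optimally gives only $5157M — worse by 1.

Pulse receives Band E.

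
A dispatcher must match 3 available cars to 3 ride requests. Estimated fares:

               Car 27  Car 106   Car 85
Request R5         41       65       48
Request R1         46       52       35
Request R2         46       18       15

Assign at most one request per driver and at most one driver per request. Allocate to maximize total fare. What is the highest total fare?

This is a one-to-one assignment (maximum-weight bipartite matching).
Optimal: Car 27→Request R2 ($46), Car 106→Request R5 ($65), Car 85→Request R1 ($35) — total 46+65+35 = $146.
Checked against all permutations: $146 is optimal.

Maximum total: $146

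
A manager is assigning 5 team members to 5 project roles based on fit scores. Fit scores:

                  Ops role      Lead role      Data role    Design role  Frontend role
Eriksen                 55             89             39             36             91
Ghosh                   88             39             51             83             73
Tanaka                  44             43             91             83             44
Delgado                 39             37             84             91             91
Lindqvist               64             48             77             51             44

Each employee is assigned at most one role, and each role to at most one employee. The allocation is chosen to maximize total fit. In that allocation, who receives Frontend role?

Delgado receives Frontend role.

Treat this as an assignment problem: match each employee to one role.
Optimal: Eriksen→Lead role (89 pts), Ghosh→Ops role (88 pts), Tanaka→Design role (83 pts), Delgado→Frontend role (91 pts), Lindqvist→Data role (77 pts) — total 89+88+83+91+77 = 428 pts.
Column-greedy (each role in turn goes to its best remaining employee) gives 403 pts, worse by 25.
Delgado's own top role is Design role (91 pts), but forcing Delgado→Design role and reassigning the rest optimally gives only 409 pts — worse by 19.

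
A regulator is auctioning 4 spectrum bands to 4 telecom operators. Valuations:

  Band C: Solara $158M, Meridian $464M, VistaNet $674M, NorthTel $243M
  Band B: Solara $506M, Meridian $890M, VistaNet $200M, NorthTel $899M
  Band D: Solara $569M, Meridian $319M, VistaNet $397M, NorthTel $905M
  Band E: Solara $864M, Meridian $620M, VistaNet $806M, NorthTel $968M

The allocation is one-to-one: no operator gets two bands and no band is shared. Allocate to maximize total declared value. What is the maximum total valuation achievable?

Max total: $3333M

Optimal: Solara→Band E ($864M), Meridian→Band B ($890M), VistaNet→Band C ($674M), NorthTel→Band D ($905M) — total 864+890+674+905 = $3333M.
Column-greedy (each band in turn goes to its best remaining operator) gives $2762M, worse by 571.
Every other assignment is strictly worse.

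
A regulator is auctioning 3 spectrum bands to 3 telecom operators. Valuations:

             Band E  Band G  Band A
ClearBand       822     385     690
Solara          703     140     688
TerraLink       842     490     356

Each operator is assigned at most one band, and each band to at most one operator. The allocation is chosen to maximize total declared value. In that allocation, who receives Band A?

Solara receives Band A.

This is the linear assignment problem.
Optimal: ClearBand→Band E ($822M), Solara→Band A ($688M), TerraLink→Band G ($490M) — total 822+688+490 = $2000M.
Column-greedy (each band in turn goes to its best remaining operator) gives $1915M, worse by 85.
Swapping TerraLink↔ClearBand (TerraLink→Band E $842M, ClearBand→Band G $385M) loses 85.
Solara's own top band is Band E ($703M), but forcing Solara→Band E and reassigning the rest optimally gives only $1883M — worse by 117.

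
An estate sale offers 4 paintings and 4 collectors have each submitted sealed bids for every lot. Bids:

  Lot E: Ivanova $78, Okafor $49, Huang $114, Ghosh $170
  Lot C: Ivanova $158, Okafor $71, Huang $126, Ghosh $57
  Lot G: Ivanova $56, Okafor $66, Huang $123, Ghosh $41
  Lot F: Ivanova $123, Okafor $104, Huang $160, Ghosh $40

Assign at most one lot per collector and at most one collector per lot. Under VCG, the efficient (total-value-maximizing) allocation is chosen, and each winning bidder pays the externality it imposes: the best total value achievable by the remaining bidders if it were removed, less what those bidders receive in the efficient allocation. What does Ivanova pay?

Ivanova pays $4.

Efficient allocation: Ivanova→Lot C ($158), Okafor→Lot F ($104), Huang→Lot G ($123), Ghosh→Lot E ($170); total welfare W = $555.
Ivanova receives Lot C at value $158, so the others get W − 158 = $397.
Without Ivanova: best allocation of the remaining 3 bidders over all 4 lots is Okafor→Lot C ($71), Huang→Lot F ($160), Ghosh→Lot E ($170), total $401.
VCG payment = (others' best without Ivanova) − (others' welfare with Ivanova) = 401 − 397 = $4.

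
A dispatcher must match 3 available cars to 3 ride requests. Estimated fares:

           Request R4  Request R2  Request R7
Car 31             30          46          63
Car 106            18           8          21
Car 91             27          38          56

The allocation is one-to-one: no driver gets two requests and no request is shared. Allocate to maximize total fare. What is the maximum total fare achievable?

Optimal: Car 31→Request R2 ($46), Car 106→Request R4 ($18), Car 91→Request R7 ($56) — total 46+18+56 = $120.
Row-greedy (each driver in turn takes its best remaining request) gives $119, worse by 1.

Maximum total: $120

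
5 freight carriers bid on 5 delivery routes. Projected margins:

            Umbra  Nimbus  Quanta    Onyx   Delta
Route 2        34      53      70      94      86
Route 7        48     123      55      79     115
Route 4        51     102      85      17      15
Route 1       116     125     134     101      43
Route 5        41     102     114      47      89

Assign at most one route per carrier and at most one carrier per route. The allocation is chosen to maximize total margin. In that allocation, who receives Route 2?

Optimal: Umbra→Route 1 ($116k), Nimbus→Route 4 ($102k), Quanta→Route 5 ($114k), Onyx→Route 2 ($94k), Delta→Route 7 ($115k) — total 116+102+114+94+115 = $541k.
Row-greedy (each carrier in turn takes its best remaining route) gives $462k, worse by 79.
Next-best assignment: Umbra→Route 1, Nimbus→Route 5, Quanta→Route 4, Onyx→Route 2, Delta→Route 7 = $512k.
Onyx's own top route is Route 1 ($101k), but forcing Onyx→Route 1 and reassigning the rest optimally gives only $475k — worse by 66.

Onyx receives Route 2.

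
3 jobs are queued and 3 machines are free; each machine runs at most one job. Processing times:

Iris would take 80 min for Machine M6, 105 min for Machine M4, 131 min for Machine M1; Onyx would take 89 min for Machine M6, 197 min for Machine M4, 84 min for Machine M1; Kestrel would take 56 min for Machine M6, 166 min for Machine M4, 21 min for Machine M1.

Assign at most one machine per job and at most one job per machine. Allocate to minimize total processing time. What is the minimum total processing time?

Optimal: Iris→Machine M4 (105 min), Onyx→Machine M6 (89 min), Kestrel→Machine M1 (21 min) — total 105+89+21 = 215 min.
Column-greedy (each machine in turn goes to its cheapest remaining job) gives 245 min, worse by 30.
Next-best assignment: Iris→Machine M4, Onyx→Machine M1, Kestrel→Machine M6 = 245 min.

Min total: 215 min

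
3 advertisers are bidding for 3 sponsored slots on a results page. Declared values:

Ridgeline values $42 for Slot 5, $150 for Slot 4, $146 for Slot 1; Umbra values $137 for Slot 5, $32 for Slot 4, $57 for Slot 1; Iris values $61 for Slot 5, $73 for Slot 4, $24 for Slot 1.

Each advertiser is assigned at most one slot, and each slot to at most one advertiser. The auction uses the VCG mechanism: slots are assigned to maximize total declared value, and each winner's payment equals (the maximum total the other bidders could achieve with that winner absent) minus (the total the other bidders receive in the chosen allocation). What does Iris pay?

Iris pays $4.

Efficient allocation: Ridgeline→Slot 1 ($146), Umbra→Slot 5 ($137), Iris→Slot 4 ($73); total welfare W = $356.
Iris receives Slot 4 at value $73, so the others get W − 73 = $283.
Without Iris: best allocation of the remaining 2 bidders over all 3 slots is Ridgeline→Slot 4 ($150), Umbra→Slot 5 ($137), total $287.
VCG payment = (others' best without Iris) − (others' welfare with Iris) = 287 − 283 = $4.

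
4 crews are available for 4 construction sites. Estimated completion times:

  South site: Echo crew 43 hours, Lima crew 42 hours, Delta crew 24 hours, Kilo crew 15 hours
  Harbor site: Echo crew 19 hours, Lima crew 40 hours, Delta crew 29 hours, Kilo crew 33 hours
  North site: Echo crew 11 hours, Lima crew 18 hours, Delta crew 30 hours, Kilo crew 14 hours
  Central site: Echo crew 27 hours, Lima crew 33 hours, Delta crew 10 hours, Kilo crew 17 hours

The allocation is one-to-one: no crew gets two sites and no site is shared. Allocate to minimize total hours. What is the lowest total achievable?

Min total: 62 hours

Treat this as an assignment problem: match each crew to one site.
Optimal: Echo crew→Harbor site (19 hours), Lima crew→North site (18 hours), Delta crew→Central site (10 hours), Kilo crew→South site (15 hours) — total 19+18+10+15 = 62 hours.
Row-greedy (each crew in turn takes its cheapest remaining site) gives 101 hours, worse by 39.
Next-best assignment: Echo crew→North site, Lima crew→Harbor site, Delta crew→Central site, Kilo crew→South site = 76 hours.
Swapping Echo crew↔Lima crew (Echo crew→North site 11 hours, Lima crew→Harbor site 40 hours) adds 14.
Checked against all permutations: 62 hours is optimal.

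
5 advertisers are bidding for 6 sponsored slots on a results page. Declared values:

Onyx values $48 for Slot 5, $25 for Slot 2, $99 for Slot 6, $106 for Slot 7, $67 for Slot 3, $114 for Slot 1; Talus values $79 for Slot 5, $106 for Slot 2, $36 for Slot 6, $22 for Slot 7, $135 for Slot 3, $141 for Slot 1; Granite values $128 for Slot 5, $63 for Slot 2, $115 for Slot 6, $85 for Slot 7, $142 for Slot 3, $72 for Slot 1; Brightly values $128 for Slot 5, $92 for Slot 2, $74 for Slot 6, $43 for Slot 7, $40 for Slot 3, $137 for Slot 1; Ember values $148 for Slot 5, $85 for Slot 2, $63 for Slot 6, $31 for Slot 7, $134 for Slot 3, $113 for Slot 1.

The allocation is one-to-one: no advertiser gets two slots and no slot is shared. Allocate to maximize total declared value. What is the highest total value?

Max total: $641

Optimal: Onyx→Slot 7 ($106), Talus→Slot 3 ($135), Granite→Slot 6 ($115), Brightly→Slot 1 ($137), Ember→Slot 5 ($148) — total 106+135+115+137+148 = $641.
Row-greedy (each advertiser in turn takes its best remaining slot) gives $532, worse by 109.
Swapping Granite↔Talus (Granite→Slot 3 $142, Talus→Slot 6 $36) loses 72.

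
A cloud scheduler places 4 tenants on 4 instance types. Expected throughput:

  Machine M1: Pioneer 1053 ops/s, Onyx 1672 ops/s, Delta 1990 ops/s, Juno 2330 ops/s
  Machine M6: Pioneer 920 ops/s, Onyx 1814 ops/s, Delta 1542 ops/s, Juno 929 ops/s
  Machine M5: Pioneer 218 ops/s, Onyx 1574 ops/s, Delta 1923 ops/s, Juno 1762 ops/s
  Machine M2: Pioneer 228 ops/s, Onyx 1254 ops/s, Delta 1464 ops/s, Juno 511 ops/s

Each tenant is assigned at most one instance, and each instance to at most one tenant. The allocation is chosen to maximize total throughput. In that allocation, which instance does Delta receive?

Delta receives Machine M5.

Optimal: Pioneer→Machine M6 (920 ops/s), Onyx→Machine M2 (1254 ops/s), Delta→Machine M5 (1923 ops/s), Juno→Machine M1 (2330 ops/s) — total 920+1254+1923+2330 = 6427 ops/s.
Column-greedy (each instance in turn goes to its best remaining tenant) gives 6295 ops/s, worse by 132.
Next-best assignment: Pioneer→Machine M2, Onyx→Machine M6, Delta→Machine M5, Juno→Machine M1 = 6295 ops/s.
No other one-to-one assignment exceeds 6427 ops/s.
Delta's own top instance is Machine M1 (1990 ops/s), but forcing Delta→Machine M1 and reassigning the rest optimally gives only 5926 ops/s — worse by 501.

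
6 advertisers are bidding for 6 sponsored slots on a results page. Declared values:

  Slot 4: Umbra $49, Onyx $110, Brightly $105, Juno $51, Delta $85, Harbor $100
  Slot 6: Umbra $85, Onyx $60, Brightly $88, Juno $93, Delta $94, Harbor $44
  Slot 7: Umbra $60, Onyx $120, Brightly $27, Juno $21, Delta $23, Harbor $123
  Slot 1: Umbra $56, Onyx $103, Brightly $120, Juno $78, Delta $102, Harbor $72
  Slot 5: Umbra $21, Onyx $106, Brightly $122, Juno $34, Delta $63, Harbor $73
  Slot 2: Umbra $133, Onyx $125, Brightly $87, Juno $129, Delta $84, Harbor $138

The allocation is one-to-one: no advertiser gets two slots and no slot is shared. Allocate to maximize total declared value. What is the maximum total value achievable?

Max total: $683

This is a one-to-one assignment (maximum-weight bipartite matching).
Optimal: Umbra→Slot 2 ($133), Onyx→Slot 4 ($110), Brightly→Slot 5 ($122), Juno→Slot 6 ($93), Delta→Slot 1 ($102), Harbor→Slot 7 ($123) — total 133+110+122+93+102+123 = $683.
Row-greedy (each advertiser in turn takes its best remaining slot) gives $670, worse by 13.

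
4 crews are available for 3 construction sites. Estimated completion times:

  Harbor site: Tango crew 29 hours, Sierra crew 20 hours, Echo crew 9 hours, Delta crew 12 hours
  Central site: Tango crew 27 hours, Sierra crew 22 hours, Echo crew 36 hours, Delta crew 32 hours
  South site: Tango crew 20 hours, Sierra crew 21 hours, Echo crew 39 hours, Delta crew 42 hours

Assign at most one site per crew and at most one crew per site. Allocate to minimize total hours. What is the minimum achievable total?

Optimal: Echo crew→Harbor site (9 hours), Sierra crew→Central site (22 hours), Tango crew→South site (20 hours) — total 9+22+20 = 51 hours.
Row-greedy (each crew in turn takes its cheapest remaining site) gives 76 hours, worse by 25.
Next-best assignment: Delta crew→Harbor site, Sierra crew→Central site, Tango crew→South site = 54 hours.
Swapping Sierra crew↔Tango crew (Sierra crew→South site 21 hours, Tango crew→Central site 27 hours) adds 6.

Minimum total: 51 hours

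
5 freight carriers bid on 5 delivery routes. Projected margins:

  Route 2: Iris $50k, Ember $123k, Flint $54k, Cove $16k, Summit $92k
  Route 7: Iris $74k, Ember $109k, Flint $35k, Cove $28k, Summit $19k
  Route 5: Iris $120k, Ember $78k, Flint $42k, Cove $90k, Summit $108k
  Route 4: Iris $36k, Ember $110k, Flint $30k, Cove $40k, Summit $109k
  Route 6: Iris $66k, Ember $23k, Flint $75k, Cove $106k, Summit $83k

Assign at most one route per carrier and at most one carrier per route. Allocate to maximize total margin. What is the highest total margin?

This is the linear assignment problem.
Optimal: Iris→Route 5 ($120k), Ember→Route 7 ($109k), Flint→Route 2 ($54k), Cove→Route 6 ($106k), Summit→Route 4 ($109k) — total 120+109+54+106+109 = $498k.
Column-greedy (each route in turn goes to its best remaining carrier) gives $420k, worse by 78.
No other one-to-one assignment exceeds $498k.

Maximum total: $498k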